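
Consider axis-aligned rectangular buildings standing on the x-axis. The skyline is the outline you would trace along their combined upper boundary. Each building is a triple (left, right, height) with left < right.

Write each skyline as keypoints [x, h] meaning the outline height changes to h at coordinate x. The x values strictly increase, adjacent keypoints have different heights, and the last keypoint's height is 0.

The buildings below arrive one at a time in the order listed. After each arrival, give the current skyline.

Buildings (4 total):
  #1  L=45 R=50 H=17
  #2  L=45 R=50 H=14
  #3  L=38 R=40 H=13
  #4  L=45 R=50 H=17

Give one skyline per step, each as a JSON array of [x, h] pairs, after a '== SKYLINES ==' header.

== SKYLINES ==
[[45,17],[50,0]]
[[45,17],[50,0]]
[[38,13],[40,0],[45,17],[50,0]]
[[38,13],[40,0],[45,17],[50,0]]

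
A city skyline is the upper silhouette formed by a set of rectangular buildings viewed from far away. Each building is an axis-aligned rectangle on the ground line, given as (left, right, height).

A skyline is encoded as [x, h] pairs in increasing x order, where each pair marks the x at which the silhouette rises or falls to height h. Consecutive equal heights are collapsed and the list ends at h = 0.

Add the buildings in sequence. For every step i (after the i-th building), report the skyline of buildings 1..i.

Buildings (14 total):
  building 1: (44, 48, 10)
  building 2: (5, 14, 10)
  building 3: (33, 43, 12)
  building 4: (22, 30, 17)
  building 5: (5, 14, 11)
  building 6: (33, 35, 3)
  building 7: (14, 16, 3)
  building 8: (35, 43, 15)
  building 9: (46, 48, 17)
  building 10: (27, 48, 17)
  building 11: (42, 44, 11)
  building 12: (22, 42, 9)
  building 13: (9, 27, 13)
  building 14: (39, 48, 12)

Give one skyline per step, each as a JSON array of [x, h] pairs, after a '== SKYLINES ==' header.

== SKYLINES ==
[[44,10],[48,0]]
[[5,10],[14,0],[44,10],[48,0]]
[[5,10],[14,0],[33,12],[43,0],[44,10],[48,0]]
[[5,10],[14,0],[22,17],[30,0],[33,12],[43,0],[44,10],[48,0]]
[[5,11],[14,0],[22,17],[30,0],[33,12],[43,0],[44,10],[48,0]]
[[5,11],[14,0],[22,17],[30,0],[33,12],[43,0],[44,10],[48,0]]
[[5,11],[14,3],[16,0],[22,17],[30,0],[33,12],[43,0],[44,10],[48,0]]
[[5,11],[14,3],[16,0],[22,17],[30,0],[33,12],[35,15],[43,0],[44,10],[48,0]]
[[5,11],[14,3],[16,0],[22,17],[30,0],[33,12],[35,15],[43,0],[44,10],[46,17],[48,0]]
[[5,11],[14,3],[16,0],[22,17],[48,0]]
[[5,11],[14,3],[16,0],[22,17],[48,0]]
[[5,11],[14,3],[16,0],[22,17],[48,0]]
[[5,11],[9,13],[22,17],[48,0]]
[[5,11],[9,13],[22,17],[48,0]]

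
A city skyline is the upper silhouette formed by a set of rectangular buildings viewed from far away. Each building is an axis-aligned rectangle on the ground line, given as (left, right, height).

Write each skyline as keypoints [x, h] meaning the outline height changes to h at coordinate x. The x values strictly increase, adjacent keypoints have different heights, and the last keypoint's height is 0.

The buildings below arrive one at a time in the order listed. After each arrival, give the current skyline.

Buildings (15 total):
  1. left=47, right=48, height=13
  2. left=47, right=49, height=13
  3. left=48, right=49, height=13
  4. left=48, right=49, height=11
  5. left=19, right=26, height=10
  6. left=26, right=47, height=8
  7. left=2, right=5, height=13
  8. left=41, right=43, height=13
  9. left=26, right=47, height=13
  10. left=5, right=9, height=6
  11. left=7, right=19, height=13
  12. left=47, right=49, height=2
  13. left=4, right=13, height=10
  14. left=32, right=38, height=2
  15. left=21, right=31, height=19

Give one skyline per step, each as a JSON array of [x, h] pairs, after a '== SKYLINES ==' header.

== SKYLINES ==
[[47,13],[48,0]]
[[47,13],[49,0]]
[[47,13],[49,0]]
[[47,13],[49,0]]
[[19,10],[26,0],[47,13],[49,0]]
[[19,10],[26,8],[47,13],[49,0]]
[[2,13],[5,0],[19,10],[26,8],[47,13],[49,0]]
[[2,13],[5,0],[19,10],[26,8],[41,13],[43,8],[47,13],[49,0]]
[[2,13],[5,0],[19,10],[26,13],[49,0]]
[[2,13],[5,6],[9,0],[19,10],[26,13],[49,0]]
[[2,13],[5,6],[7,13],[19,10],[26,13],[49,0]]
[[2,13],[5,6],[7,13],[19,10],[26,13],[49,0]]
[[2,13],[5,10],[7,13],[19,10],[26,13],[49,0]]
[[2,13],[5,10],[7,13],[19,10],[26,13],[49,0]]
[[2,13],[5,10],[7,13],[19,10],[21,19],[31,13],[49,0]]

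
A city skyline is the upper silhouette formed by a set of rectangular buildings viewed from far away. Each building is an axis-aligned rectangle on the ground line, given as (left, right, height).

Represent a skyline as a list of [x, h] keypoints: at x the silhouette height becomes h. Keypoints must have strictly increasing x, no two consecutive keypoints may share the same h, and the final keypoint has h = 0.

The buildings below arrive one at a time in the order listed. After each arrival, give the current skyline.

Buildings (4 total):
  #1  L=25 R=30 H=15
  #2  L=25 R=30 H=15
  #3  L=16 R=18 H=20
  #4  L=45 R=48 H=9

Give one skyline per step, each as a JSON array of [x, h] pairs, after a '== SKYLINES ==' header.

== SKYLINES ==
[[25,15],[30,0]]
[[25,15],[30,0]]
[[16,20],[18,0],[25,15],[30,0]]
[[16,20],[18,0],[25,15],[30,0],[45,9],[48,0]]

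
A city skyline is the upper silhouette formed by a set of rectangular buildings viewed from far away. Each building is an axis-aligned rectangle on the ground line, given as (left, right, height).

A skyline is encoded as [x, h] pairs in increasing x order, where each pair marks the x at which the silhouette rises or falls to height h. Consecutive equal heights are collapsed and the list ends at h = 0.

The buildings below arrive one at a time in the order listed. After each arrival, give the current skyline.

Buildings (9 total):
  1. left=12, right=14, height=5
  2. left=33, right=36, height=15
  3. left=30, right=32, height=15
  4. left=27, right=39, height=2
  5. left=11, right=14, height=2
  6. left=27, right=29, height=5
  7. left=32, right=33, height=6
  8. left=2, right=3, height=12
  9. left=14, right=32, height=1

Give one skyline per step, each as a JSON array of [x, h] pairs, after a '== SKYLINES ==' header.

== SKYLINES ==
[[12,5],[14,0]]
[[12,5],[14,0],[33,15],[36,0]]
[[12,5],[14,0],[30,15],[32,0],[33,15],[36,0]]
[[12,5],[14,0],[27,2],[30,15],[32,2],[33,15],[36,2],[39,0]]
[[11,2],[12,5],[14,0],[27,2],[30,15],[32,2],[33,15],[36,2],[39,0]]
[[11,2],[12,5],[14,0],[27,5],[29,2],[30,15],[32,2],[33,15],[36,2],[39,0]]
[[11,2],[12,5],[14,0],[27,5],[29,2],[30,15],[32,6],[33,15],[36,2],[39,0]]
[[2,12],[3,0],[11,2],[12,5],[14,0],[27,5],[29,2],[30,15],[32,6],[33,15],[36,2],[39,0]]
[[2,12],[3,0],[11,2],[12,5],[14,1],[27,5],[29,2],[30,15],[32,6],[33,15],[36,2],[39,0]]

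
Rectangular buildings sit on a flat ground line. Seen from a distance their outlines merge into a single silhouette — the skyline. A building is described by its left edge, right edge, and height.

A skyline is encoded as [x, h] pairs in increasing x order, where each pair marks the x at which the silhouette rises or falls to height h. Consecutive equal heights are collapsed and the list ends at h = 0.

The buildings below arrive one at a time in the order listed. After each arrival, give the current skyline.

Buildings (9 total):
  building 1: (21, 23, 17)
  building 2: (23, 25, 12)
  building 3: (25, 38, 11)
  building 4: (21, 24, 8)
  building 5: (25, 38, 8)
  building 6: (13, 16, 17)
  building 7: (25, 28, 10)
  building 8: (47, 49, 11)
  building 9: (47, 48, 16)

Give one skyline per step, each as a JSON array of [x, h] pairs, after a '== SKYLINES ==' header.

== SKYLINES ==
[[21,17],[23,0]]
[[21,17],[23,12],[25,0]]
[[21,17],[23,12],[25,11],[38,0]]
[[21,17],[23,12],[25,11],[38,0]]
[[21,17],[23,12],[25,11],[38,0]]
[[13,17],[16,0],[21,17],[23,12],[25,11],[38,0]]
[[13,17],[16,0],[21,17],[23,12],[25,11],[38,0]]
[[13,17],[16,0],[21,17],[23,12],[25,11],[38,0],[47,11],[49,0]]
[[13,17],[16,0],[21,17],[23,12],[25,11],[38,0],[47,16],[48,11],[49,0]]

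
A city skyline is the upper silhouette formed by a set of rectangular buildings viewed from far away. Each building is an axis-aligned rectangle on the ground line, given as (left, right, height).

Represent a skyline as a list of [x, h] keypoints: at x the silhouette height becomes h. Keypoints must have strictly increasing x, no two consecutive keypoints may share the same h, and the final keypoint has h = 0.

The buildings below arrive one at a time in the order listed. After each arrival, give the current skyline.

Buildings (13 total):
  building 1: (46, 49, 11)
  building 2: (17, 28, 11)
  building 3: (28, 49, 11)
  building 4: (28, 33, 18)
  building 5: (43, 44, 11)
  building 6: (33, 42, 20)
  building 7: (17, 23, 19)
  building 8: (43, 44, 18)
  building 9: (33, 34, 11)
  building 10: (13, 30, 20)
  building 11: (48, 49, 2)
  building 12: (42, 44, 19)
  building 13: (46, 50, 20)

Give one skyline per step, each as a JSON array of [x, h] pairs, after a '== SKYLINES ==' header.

== SKYLINES ==
[[46,11],[49,0]]
[[17,11],[28,0],[46,11],[49,0]]
[[17,11],[49,0]]
[[17,11],[28,18],[33,11],[49,0]]
[[17,11],[28,18],[33,11],[49,0]]
[[17,11],[28,18],[33,20],[42,11],[49,0]]
[[17,19],[23,11],[28,18],[33,20],[42,11],[49,0]]
[[17,19],[23,11],[28,18],[33,20],[42,11],[43,18],[44,11],[49,0]]
[[17,19],[23,11],[28,18],[33,20],[42,11],[43,18],[44,11],[49,0]]
[[13,20],[30,18],[33,20],[42,11],[43,18],[44,11],[49,0]]
[[13,20],[30,18],[33,20],[42,11],[43,18],[44,11],[49,0]]
[[13,20],[30,18],[33,20],[42,19],[44,11],[49,0]]
[[13,20],[30,18],[33,20],[42,19],[44,11],[46,20],[50,0]]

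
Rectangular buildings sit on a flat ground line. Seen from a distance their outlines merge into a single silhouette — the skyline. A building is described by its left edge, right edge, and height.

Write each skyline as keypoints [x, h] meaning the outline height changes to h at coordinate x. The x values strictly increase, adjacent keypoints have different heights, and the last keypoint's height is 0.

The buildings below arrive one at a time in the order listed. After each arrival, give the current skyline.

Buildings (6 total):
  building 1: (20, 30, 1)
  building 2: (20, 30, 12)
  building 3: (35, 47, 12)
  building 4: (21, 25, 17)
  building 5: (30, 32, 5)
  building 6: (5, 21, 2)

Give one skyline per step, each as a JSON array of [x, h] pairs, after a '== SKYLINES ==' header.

== SKYLINES ==
[[20,1],[30,0]]
[[20,12],[30,0]]
[[20,12],[30,0],[35,12],[47,0]]
[[20,12],[21,17],[25,12],[30,0],[35,12],[47,0]]
[[20,12],[21,17],[25,12],[30,5],[32,0],[35,12],[47,0]]
[[5,2],[20,12],[21,17],[25,12],[30,5],[32,0],[35,12],[47,0]]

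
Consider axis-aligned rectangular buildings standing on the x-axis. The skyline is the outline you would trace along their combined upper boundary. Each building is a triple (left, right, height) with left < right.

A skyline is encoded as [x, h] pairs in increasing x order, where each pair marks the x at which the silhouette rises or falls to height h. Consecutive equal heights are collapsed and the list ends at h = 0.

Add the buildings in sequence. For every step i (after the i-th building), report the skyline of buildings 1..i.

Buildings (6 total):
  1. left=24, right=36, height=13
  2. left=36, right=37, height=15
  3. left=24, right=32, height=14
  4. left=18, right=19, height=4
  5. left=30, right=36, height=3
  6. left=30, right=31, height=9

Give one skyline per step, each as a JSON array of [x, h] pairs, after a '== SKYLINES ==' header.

== SKYLINES ==
[[24,13],[36,0]]
[[24,13],[36,15],[37,0]]
[[24,14],[32,13],[36,15],[37,0]]
[[18,4],[19,0],[24,14],[32,13],[36,15],[37,0]]
[[18,4],[19,0],[24,14],[32,13],[36,15],[37,0]]
[[18,4],[19,0],[24,14],[32,13],[36,15],[37,0]]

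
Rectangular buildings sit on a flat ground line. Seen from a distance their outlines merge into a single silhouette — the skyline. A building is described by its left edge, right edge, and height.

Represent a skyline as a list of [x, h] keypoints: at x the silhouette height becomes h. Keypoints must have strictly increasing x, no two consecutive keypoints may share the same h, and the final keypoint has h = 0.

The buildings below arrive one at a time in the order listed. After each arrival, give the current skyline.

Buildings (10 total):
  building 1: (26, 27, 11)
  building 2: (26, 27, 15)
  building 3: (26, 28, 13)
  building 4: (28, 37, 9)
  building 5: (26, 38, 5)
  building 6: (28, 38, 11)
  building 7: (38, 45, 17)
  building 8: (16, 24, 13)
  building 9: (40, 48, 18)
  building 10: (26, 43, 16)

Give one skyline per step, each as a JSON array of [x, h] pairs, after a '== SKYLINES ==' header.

== SKYLINES ==
[[26,11],[27,0]]
[[26,15],[27,0]]
[[26,15],[27,13],[28,0]]
[[26,15],[27,13],[28,9],[37,0]]
[[26,15],[27,13],[28,9],[37,5],[38,0]]
[[26,15],[27,13],[28,11],[38,0]]
[[26,15],[27,13],[28,11],[38,17],[45,0]]
[[16,13],[24,0],[26,15],[27,13],[28,11],[38,17],[45,0]]
[[16,13],[24,0],[26,15],[27,13],[28,11],[38,17],[40,18],[48,0]]
[[16,13],[24,0],[26,16],[38,17],[40,18],[48,0]]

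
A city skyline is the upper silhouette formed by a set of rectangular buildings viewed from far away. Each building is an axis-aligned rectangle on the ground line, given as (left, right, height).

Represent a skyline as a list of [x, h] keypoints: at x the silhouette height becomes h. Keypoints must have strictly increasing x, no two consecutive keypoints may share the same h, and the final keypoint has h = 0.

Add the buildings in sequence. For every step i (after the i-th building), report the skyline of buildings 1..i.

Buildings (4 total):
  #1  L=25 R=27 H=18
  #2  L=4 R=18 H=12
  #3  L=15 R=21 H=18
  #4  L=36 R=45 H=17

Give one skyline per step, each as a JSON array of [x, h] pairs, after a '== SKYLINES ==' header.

== SKYLINES ==
[[25,18],[27,0]]
[[4,12],[18,0],[25,18],[27,0]]
[[4,12],[15,18],[21,0],[25,18],[27,0]]
[[4,12],[15,18],[21,0],[25,18],[27,0],[36,17],[45,0]]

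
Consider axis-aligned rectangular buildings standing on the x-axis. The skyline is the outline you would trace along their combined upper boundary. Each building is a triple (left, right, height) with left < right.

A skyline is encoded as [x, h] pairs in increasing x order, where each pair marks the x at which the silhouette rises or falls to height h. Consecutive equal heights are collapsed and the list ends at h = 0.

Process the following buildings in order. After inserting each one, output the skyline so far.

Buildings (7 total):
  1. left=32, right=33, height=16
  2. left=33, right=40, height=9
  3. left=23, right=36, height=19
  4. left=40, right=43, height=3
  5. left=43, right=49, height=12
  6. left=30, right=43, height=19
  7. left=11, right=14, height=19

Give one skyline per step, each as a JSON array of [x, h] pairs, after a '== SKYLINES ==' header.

== SKYLINES ==
[[32,16],[33,0]]
[[32,16],[33,9],[40,0]]
[[23,19],[36,9],[40,0]]
[[23,19],[36,9],[40,3],[43,0]]
[[23,19],[36,9],[40,3],[43,12],[49,0]]
[[23,19],[43,12],[49,0]]
[[11,19],[14,0],[23,19],[43,12],[49,0]]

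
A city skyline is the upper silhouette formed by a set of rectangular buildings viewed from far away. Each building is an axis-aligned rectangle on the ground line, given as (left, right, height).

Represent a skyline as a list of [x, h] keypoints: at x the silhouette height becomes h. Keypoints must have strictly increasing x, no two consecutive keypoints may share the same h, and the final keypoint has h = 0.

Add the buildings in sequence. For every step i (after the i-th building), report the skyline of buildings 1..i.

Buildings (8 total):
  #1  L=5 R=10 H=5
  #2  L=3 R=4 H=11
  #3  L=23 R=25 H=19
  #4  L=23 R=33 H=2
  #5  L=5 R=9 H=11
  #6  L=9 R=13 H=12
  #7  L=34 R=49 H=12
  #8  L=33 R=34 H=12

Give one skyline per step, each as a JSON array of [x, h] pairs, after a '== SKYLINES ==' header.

== SKYLINES ==
[[5,5],[10,0]]
[[3,11],[4,0],[5,5],[10,0]]
[[3,11],[4,0],[5,5],[10,0],[23,19],[25,0]]
[[3,11],[4,0],[5,5],[10,0],[23,19],[25,2],[33,0]]
[[3,11],[4,0],[5,11],[9,5],[10,0],[23,19],[25,2],[33,0]]
[[3,11],[4,0],[5,11],[9,12],[13,0],[23,19],[25,2],[33,0]]
[[3,11],[4,0],[5,11],[9,12],[13,0],[23,19],[25,2],[33,0],[34,12],[49,0]]
[[3,11],[4,0],[5,11],[9,12],[13,0],[23,19],[25,2],[33,12],[49,0]]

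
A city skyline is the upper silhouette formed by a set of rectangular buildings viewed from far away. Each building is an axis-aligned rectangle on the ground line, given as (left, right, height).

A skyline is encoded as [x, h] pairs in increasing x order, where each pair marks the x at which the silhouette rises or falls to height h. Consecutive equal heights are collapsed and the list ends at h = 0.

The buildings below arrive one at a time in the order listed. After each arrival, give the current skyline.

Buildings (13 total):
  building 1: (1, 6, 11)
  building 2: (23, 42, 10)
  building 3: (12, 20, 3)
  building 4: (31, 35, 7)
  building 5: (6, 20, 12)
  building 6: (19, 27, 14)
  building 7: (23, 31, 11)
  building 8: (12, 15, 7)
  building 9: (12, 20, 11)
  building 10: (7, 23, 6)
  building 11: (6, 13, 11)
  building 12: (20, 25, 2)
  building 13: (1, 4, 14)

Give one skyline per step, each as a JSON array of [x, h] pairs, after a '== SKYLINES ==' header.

== SKYLINES ==
[[1,11],[6,0]]
[[1,11],[6,0],[23,10],[42,0]]
[[1,11],[6,0],[12,3],[20,0],[23,10],[42,0]]
[[1,11],[6,0],[12,3],[20,0],[23,10],[42,0]]
[[1,11],[6,12],[20,0],[23,10],[42,0]]
[[1,11],[6,12],[19,14],[27,10],[42,0]]
[[1,11],[6,12],[19,14],[27,11],[31,10],[42,0]]
[[1,11],[6,12],[19,14],[27,11],[31,10],[42,0]]
[[1,11],[6,12],[19,14],[27,11],[31,10],[42,0]]
[[1,11],[6,12],[19,14],[27,11],[31,10],[42,0]]
[[1,11],[6,12],[19,14],[27,11],[31,10],[42,0]]
[[1,11],[6,12],[19,14],[27,11],[31,10],[42,0]]
[[1,14],[4,11],[6,12],[19,14],[27,11],[31,10],[42,0]]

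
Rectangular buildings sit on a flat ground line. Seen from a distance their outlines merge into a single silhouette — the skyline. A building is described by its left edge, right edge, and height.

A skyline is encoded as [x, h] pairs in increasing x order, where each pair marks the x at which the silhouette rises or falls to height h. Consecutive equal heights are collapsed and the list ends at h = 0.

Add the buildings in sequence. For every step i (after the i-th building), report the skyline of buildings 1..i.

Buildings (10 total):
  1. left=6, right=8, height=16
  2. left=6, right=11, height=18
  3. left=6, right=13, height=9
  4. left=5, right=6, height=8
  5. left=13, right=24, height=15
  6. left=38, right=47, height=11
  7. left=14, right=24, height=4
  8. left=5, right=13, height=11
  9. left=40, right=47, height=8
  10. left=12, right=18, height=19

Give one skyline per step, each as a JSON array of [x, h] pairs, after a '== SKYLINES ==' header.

== SKYLINES ==
[[6,16],[8,0]]
[[6,18],[11,0]]
[[6,18],[11,9],[13,0]]
[[5,8],[6,18],[11,9],[13,0]]
[[5,8],[6,18],[11,9],[13,15],[24,0]]
[[5,8],[6,18],[11,9],[13,15],[24,0],[38,11],[47,0]]
[[5,8],[6,18],[11,9],[13,15],[24,0],[38,11],[47,0]]
[[5,11],[6,18],[11,11],[13,15],[24,0],[38,11],[47,0]]
[[5,11],[6,18],[11,11],[13,15],[24,0],[38,11],[47,0]]
[[5,11],[6,18],[11,11],[12,19],[18,15],[24,0],[38,11],[47,0]]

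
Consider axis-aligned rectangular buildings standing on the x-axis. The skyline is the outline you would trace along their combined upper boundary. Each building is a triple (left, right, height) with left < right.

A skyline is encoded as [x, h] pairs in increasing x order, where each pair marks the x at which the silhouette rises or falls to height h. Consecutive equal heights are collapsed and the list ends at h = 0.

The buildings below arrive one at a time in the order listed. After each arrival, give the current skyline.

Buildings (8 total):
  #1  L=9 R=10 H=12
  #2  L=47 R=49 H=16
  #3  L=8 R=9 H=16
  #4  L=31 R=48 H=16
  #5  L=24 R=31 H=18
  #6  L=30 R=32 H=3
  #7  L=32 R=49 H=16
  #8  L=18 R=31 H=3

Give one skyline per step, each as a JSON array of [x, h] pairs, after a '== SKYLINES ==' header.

== SKYLINES ==
[[9,12],[10,0]]
[[9,12],[10,0],[47,16],[49,0]]
[[8,16],[9,12],[10,0],[47,16],[49,0]]
[[8,16],[9,12],[10,0],[31,16],[49,0]]
[[8,16],[9,12],[10,0],[24,18],[31,16],[49,0]]
[[8,16],[9,12],[10,0],[24,18],[31,16],[49,0]]
[[8,16],[9,12],[10,0],[24,18],[31,16],[49,0]]
[[8,16],[9,12],[10,0],[18,3],[24,18],[31,16],[49,0]]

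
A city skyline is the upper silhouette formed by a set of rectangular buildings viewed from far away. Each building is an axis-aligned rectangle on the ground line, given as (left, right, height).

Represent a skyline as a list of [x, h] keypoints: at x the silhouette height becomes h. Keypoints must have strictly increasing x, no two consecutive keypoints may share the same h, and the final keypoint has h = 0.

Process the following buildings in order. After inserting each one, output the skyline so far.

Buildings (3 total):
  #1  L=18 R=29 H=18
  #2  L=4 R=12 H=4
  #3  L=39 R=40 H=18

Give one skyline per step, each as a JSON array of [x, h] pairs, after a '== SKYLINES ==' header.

== SKYLINES ==
[[18,18],[29,0]]
[[4,4],[12,0],[18,18],[29,0]]
[[4,4],[12,0],[18,18],[29,0],[39,18],[40,0]]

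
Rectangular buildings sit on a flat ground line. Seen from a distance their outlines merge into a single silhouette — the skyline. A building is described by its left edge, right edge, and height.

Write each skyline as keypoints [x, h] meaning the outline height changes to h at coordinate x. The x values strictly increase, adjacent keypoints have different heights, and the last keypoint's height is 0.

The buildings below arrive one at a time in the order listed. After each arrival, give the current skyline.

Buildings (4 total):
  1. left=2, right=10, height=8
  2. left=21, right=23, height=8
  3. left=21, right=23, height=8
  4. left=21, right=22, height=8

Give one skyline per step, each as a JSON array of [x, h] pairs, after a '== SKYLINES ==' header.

== SKYLINES ==
[[2,8],[10,0]]
[[2,8],[10,0],[21,8],[23,0]]
[[2,8],[10,0],[21,8],[23,0]]
[[2,8],[10,0],[21,8],[23,0]]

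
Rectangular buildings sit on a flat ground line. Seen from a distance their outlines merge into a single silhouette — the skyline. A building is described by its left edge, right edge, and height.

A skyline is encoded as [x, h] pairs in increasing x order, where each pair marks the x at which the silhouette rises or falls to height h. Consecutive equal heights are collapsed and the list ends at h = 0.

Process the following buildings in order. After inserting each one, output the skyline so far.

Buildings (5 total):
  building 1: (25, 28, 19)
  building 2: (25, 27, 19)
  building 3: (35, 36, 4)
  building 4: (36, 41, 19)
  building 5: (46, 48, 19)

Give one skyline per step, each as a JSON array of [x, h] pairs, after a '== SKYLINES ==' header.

== SKYLINES ==
[[25,19],[28,0]]
[[25,19],[28,0]]
[[25,19],[28,0],[35,4],[36,0]]
[[25,19],[28,0],[35,4],[36,19],[41,0]]
[[25,19],[28,0],[35,4],[36,19],[41,0],[46,19],[48,0]]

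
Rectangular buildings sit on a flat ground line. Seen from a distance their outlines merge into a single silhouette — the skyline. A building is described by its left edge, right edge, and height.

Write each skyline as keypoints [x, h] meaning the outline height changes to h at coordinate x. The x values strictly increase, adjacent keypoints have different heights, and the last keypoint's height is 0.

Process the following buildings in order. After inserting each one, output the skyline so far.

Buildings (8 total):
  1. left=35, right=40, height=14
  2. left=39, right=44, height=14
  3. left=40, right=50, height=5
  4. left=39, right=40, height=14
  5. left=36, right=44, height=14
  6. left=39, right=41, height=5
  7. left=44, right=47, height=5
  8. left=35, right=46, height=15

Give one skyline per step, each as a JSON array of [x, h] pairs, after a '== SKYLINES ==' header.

== SKYLINES ==
[[35,14],[40,0]]
[[35,14],[44,0]]
[[35,14],[44,5],[50,0]]
[[35,14],[44,5],[50,0]]
[[35,14],[44,5],[50,0]]
[[35,14],[44,5],[50,0]]
[[35,14],[44,5],[50,0]]
[[35,15],[46,5],[50,0]]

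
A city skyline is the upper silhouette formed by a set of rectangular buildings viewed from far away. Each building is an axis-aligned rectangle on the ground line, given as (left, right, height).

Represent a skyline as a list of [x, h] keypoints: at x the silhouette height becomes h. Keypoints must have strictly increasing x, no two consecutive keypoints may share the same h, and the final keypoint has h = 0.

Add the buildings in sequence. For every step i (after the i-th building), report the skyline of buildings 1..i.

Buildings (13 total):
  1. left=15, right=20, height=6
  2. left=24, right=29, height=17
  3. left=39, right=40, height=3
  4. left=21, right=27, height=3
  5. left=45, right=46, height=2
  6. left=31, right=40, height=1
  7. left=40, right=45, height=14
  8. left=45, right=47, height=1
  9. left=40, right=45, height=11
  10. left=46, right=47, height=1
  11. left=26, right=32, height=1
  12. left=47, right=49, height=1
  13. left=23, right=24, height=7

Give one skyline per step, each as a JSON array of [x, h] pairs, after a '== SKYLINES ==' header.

== SKYLINES ==
[[15,6],[20,0]]
[[15,6],[20,0],[24,17],[29,0]]
[[15,6],[20,0],[24,17],[29,0],[39,3],[40,0]]
[[15,6],[20,0],[21,3],[24,17],[29,0],[39,3],[40,0]]
[[15,6],[20,0],[21,3],[24,17],[29,0],[39,3],[40,0],[45,2],[46,0]]
[[15,6],[20,0],[21,3],[24,17],[29,0],[31,1],[39,3],[40,0],[45,2],[46,0]]
[[15,6],[20,0],[21,3],[24,17],[29,0],[31,1],[39,3],[40,14],[45,2],[46,0]]
[[15,6],[20,0],[21,3],[24,17],[29,0],[31,1],[39,3],[40,14],[45,2],[46,1],[47,0]]
[[15,6],[20,0],[21,3],[24,17],[29,0],[31,1],[39,3],[40,14],[45,2],[46,1],[47,0]]
[[15,6],[20,0],[21,3],[24,17],[29,0],[31,1],[39,3],[40,14],[45,2],[46,1],[47,0]]
[[15,6],[20,0],[21,3],[24,17],[29,1],[39,3],[40,14],[45,2],[46,1],[47,0]]
[[15,6],[20,0],[21,3],[24,17],[29,1],[39,3],[40,14],[45,2],[46,1],[49,0]]
[[15,6],[20,0],[21,3],[23,7],[24,17],[29,1],[39,3],[40,14],[45,2],[46,1],[49,0]]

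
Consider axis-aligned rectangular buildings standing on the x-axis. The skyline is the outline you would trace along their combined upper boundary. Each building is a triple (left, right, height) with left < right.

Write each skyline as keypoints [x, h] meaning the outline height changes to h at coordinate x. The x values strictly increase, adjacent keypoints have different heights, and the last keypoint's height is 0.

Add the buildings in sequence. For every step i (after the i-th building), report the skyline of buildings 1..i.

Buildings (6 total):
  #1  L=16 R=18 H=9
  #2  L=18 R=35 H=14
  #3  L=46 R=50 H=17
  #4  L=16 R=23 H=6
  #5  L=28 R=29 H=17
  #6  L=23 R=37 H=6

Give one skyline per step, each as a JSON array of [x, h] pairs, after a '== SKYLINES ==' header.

== SKYLINES ==
[[16,9],[18,0]]
[[16,9],[18,14],[35,0]]
[[16,9],[18,14],[35,0],[46,17],[50,0]]
[[16,9],[18,14],[35,0],[46,17],[50,0]]
[[16,9],[18,14],[28,17],[29,14],[35,0],[46,17],[50,0]]
[[16,9],[18,14],[28,17],[29,14],[35,6],[37,0],[46,17],[50,0]]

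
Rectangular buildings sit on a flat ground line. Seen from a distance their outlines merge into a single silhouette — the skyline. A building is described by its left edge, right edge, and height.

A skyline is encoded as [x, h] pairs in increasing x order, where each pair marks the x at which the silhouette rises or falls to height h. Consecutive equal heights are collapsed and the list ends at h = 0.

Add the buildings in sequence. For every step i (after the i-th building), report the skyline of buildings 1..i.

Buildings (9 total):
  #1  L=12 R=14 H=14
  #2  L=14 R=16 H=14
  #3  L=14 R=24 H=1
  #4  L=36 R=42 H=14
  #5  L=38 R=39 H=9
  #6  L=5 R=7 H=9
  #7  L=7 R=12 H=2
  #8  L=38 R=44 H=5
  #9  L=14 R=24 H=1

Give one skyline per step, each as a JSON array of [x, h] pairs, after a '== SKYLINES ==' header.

== SKYLINES ==
[[12,14],[14,0]]
[[12,14],[16,0]]
[[12,14],[16,1],[24,0]]
[[12,14],[16,1],[24,0],[36,14],[42,0]]
[[12,14],[16,1],[24,0],[36,14],[42,0]]
[[5,9],[7,0],[12,14],[16,1],[24,0],[36,14],[42,0]]
[[5,9],[7,2],[12,14],[16,1],[24,0],[36,14],[42,0]]
[[5,9],[7,2],[12,14],[16,1],[24,0],[36,14],[42,5],[44,0]]
[[5,9],[7,2],[12,14],[16,1],[24,0],[36,14],[42,5],[44,0]]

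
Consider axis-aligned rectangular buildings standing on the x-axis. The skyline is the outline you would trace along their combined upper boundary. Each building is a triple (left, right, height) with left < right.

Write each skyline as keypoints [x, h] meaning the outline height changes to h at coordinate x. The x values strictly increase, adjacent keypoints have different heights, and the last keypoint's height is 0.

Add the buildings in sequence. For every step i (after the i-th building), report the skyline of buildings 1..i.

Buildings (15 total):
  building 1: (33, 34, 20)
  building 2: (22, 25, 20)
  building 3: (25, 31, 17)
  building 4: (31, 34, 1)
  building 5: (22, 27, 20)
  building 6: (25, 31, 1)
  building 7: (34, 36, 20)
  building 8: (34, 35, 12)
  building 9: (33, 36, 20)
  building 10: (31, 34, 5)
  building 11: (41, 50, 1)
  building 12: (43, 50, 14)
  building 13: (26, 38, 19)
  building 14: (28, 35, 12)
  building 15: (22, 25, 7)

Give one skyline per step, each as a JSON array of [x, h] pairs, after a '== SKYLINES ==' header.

== SKYLINES ==
[[33,20],[34,0]]
[[22,20],[25,0],[33,20],[34,0]]
[[22,20],[25,17],[31,0],[33,20],[34,0]]
[[22,20],[25,17],[31,1],[33,20],[34,0]]
[[22,20],[27,17],[31,1],[33,20],[34,0]]
[[22,20],[27,17],[31,1],[33,20],[34,0]]
[[22,20],[27,17],[31,1],[33,20],[36,0]]
[[22,20],[27,17],[31,1],[33,20],[36,0]]
[[22,20],[27,17],[31,1],[33,20],[36,0]]
[[22,20],[27,17],[31,5],[33,20],[36,0]]
[[22,20],[27,17],[31,5],[33,20],[36,0],[41,1],[50,0]]
[[22,20],[27,17],[31,5],[33,20],[36,0],[41,1],[43,14],[50,0]]
[[22,20],[27,19],[33,20],[36,19],[38,0],[41,1],[43,14],[50,0]]
[[22,20],[27,19],[33,20],[36,19],[38,0],[41,1],[43,14],[50,0]]
[[22,20],[27,19],[33,20],[36,19],[38,0],[41,1],[43,14],[50,0]]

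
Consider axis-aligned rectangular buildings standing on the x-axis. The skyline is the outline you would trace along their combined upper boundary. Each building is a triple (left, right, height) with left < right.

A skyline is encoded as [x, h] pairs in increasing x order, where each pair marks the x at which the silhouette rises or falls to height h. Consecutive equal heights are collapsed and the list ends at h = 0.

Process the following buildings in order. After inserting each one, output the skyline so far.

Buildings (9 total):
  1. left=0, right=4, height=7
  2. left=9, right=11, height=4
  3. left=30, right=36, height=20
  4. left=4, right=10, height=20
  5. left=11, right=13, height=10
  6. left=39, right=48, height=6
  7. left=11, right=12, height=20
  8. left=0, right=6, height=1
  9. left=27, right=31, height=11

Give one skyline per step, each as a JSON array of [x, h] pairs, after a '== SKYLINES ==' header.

== SKYLINES ==
[[0,7],[4,0]]
[[0,7],[4,0],[9,4],[11,0]]
[[0,7],[4,0],[9,4],[11,0],[30,20],[36,0]]
[[0,7],[4,20],[10,4],[11,0],[30,20],[36,0]]
[[0,7],[4,20],[10,4],[11,10],[13,0],[30,20],[36,0]]
[[0,7],[4,20],[10,4],[11,10],[13,0],[30,20],[36,0],[39,6],[48,0]]
[[0,7],[4,20],[10,4],[11,20],[12,10],[13,0],[30,20],[36,0],[39,6],[48,0]]
[[0,7],[4,20],[10,4],[11,20],[12,10],[13,0],[30,20],[36,0],[39,6],[48,0]]
[[0,7],[4,20],[10,4],[11,20],[12,10],[13,0],[27,11],[30,20],[36,0],[39,6],[48,0]]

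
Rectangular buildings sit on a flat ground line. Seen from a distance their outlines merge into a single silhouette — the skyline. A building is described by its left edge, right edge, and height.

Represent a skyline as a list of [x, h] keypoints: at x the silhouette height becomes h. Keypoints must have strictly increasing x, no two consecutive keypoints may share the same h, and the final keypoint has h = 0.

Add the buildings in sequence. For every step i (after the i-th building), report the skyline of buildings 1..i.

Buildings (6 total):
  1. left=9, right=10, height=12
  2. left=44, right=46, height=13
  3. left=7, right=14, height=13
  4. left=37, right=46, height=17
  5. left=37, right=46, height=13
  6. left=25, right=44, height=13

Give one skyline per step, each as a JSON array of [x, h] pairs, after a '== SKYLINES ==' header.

== SKYLINES ==
[[9,12],[10,0]]
[[9,12],[10,0],[44,13],[46,0]]
[[7,13],[14,0],[44,13],[46,0]]
[[7,13],[14,0],[37,17],[46,0]]
[[7,13],[14,0],[37,17],[46,0]]
[[7,13],[14,0],[25,13],[37,17],[46,0]]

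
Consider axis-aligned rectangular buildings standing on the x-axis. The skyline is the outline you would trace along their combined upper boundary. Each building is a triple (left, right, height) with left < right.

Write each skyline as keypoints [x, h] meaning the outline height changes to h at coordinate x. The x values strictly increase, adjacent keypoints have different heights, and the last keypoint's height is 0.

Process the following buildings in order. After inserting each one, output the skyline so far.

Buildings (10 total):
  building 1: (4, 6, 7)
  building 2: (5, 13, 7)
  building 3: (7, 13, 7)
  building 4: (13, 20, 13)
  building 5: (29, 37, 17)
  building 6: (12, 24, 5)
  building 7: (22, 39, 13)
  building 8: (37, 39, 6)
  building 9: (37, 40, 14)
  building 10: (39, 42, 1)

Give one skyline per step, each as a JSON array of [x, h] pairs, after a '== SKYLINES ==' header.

== SKYLINES ==
[[4,7],[6,0]]
[[4,7],[13,0]]
[[4,7],[13,0]]
[[4,7],[13,13],[20,0]]
[[4,7],[13,13],[20,0],[29,17],[37,0]]
[[4,7],[13,13],[20,5],[24,0],[29,17],[37,0]]
[[4,7],[13,13],[20,5],[22,13],[29,17],[37,13],[39,0]]
[[4,7],[13,13],[20,5],[22,13],[29,17],[37,13],[39,0]]
[[4,7],[13,13],[20,5],[22,13],[29,17],[37,14],[40,0]]
[[4,7],[13,13],[20,5],[22,13],[29,17],[37,14],[40,1],[42,0]]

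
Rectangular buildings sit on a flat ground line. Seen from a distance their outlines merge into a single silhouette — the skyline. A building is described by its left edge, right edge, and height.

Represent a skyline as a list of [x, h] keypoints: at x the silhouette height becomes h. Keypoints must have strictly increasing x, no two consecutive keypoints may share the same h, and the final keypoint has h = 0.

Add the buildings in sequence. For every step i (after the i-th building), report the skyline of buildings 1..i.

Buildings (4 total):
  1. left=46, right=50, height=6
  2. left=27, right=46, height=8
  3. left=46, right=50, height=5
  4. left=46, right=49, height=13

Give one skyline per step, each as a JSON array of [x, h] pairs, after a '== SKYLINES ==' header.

== SKYLINES ==
[[46,6],[50,0]]
[[27,8],[46,6],[50,0]]
[[27,8],[46,6],[50,0]]
[[27,8],[46,13],[49,6],[50,0]]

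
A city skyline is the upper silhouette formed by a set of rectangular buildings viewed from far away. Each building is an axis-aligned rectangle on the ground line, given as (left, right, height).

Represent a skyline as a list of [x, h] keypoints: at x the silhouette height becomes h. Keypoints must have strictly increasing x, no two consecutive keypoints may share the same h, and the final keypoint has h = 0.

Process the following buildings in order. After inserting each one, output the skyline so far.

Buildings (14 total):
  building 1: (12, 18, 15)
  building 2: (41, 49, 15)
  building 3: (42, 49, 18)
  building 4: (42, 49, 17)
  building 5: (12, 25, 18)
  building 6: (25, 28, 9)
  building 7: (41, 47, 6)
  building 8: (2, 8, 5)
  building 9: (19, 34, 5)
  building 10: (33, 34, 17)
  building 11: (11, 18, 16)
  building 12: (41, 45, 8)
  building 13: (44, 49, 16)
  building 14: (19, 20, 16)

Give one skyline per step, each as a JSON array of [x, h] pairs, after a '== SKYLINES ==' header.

== SKYLINES ==
[[12,15],[18,0]]
[[12,15],[18,0],[41,15],[49,0]]
[[12,15],[18,0],[41,15],[42,18],[49,0]]
[[12,15],[18,0],[41,15],[42,18],[49,0]]
[[12,18],[25,0],[41,15],[42,18],[49,0]]
[[12,18],[25,9],[28,0],[41,15],[42,18],[49,0]]
[[12,18],[25,9],[28,0],[41,15],[42,18],[49,0]]
[[2,5],[8,0],[12,18],[25,9],[28,0],[41,15],[42,18],[49,0]]
[[2,5],[8,0],[12,18],[25,9],[28,5],[34,0],[41,15],[42,18],[49,0]]
[[2,5],[8,0],[12,18],[25,9],[28,5],[33,17],[34,0],[41,15],[42,18],[49,0]]
[[2,5],[8,0],[11,16],[12,18],[25,9],[28,5],[33,17],[34,0],[41,15],[42,18],[49,0]]
[[2,5],[8,0],[11,16],[12,18],[25,9],[28,5],[33,17],[34,0],[41,15],[42,18],[49,0]]
[[2,5],[8,0],[11,16],[12,18],[25,9],[28,5],[33,17],[34,0],[41,15],[42,18],[49,0]]
[[2,5],[8,0],[11,16],[12,18],[25,9],[28,5],[33,17],[34,0],[41,15],[42,18],[49,0]]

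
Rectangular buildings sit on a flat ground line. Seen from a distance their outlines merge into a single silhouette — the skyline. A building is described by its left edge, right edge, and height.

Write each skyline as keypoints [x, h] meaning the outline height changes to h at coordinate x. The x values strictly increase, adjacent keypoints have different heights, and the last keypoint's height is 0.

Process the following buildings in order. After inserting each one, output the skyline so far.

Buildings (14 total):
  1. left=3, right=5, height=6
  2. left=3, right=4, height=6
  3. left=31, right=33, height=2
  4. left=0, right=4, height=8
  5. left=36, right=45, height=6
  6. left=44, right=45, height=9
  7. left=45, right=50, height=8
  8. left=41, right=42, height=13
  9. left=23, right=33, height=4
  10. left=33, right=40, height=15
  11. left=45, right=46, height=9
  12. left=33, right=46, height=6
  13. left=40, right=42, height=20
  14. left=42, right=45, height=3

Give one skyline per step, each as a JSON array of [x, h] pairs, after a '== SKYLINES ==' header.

== SKYLINES ==
[[3,6],[5,0]]
[[3,6],[5,0]]
[[3,6],[5,0],[31,2],[33,0]]
[[0,8],[4,6],[5,0],[31,2],[33,0]]
[[0,8],[4,6],[5,0],[31,2],[33,0],[36,6],[45,0]]
[[0,8],[4,6],[5,0],[31,2],[33,0],[36,6],[44,9],[45,0]]
[[0,8],[4,6],[5,0],[31,2],[33,0],[36,6],[44,9],[45,8],[50,0]]
[[0,8],[4,6],[5,0],[31,2],[33,0],[36,6],[41,13],[42,6],[44,9],[45,8],[50,0]]
[[0,8],[4,6],[5,0],[23,4],[33,0],[36,6],[41,13],[42,6],[44,9],[45,8],[50,0]]
[[0,8],[4,6],[5,0],[23,4],[33,15],[40,6],[41,13],[42,6],[44,9],[45,8],[50,0]]
[[0,8],[4,6],[5,0],[23,4],[33,15],[40,6],[41,13],[42,6],[44,9],[46,8],[50,0]]
[[0,8],[4,6],[5,0],[23,4],[33,15],[40,6],[41,13],[42,6],[44,9],[46,8],[50,0]]
[[0,8],[4,6],[5,0],[23,4],[33,15],[40,20],[42,6],[44,9],[46,8],[50,0]]
[[0,8],[4,6],[5,0],[23,4],[33,15],[40,20],[42,6],[44,9],[46,8],[50,0]]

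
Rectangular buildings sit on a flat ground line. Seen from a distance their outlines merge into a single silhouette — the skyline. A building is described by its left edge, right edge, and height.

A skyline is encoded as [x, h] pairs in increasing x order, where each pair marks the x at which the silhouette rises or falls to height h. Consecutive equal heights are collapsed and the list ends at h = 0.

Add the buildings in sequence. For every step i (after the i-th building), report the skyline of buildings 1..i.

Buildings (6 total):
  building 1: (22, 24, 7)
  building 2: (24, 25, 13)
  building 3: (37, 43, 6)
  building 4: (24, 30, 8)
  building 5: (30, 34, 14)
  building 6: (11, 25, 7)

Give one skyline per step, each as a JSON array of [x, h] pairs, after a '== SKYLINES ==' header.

== SKYLINES ==
[[22,7],[24,0]]
[[22,7],[24,13],[25,0]]
[[22,7],[24,13],[25,0],[37,6],[43,0]]
[[22,7],[24,13],[25,8],[30,0],[37,6],[43,0]]
[[22,7],[24,13],[25,8],[30,14],[34,0],[37,6],[43,0]]
[[11,7],[24,13],[25,8],[30,14],[34,0],[37,6],[43,0]]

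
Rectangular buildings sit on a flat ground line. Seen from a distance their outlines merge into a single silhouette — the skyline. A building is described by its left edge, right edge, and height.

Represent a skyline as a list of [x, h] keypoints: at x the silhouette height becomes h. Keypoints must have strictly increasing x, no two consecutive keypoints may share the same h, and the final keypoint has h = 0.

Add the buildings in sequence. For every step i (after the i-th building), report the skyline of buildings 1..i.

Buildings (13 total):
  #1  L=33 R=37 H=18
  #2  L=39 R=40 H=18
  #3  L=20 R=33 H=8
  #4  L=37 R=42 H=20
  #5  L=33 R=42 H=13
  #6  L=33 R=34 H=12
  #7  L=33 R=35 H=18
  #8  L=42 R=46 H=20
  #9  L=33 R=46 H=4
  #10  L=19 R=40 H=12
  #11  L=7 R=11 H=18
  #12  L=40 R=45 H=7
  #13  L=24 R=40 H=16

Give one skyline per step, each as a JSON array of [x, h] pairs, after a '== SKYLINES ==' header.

== SKYLINES ==
[[33,18],[37,0]]
[[33,18],[37,0],[39,18],[40,0]]
[[20,8],[33,18],[37,0],[39,18],[40,0]]
[[20,8],[33,18],[37,20],[42,0]]
[[20,8],[33,18],[37,20],[42,0]]
[[20,8],[33,18],[37,20],[42,0]]
[[20,8],[33,18],[37,20],[42,0]]
[[20,8],[33,18],[37,20],[46,0]]
[[20,8],[33,18],[37,20],[46,0]]
[[19,12],[33,18],[37,20],[46,0]]
[[7,18],[11,0],[19,12],[33,18],[37,20],[46,0]]
[[7,18],[11,0],[19,12],[33,18],[37,20],[46,0]]
[[7,18],[11,0],[19,12],[24,16],[33,18],[37,20],[46,0]]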